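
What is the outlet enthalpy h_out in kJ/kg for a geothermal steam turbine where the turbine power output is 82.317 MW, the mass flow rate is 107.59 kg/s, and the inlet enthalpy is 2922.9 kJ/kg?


h_out = h_in - P * 1000 / mdot
h_out = 2922.9 - 82.317 * 1000 / 107.59
h_out = 2157.8 kJ/kg


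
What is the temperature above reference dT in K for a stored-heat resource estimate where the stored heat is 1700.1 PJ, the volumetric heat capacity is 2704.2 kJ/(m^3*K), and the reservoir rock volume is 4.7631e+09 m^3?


dT = Q_s * 1e12 / (Vr * rhoc)
dT = 1700.1 * 1e12 / (4.7631e+09 * 2704.2)
dT = 131.99 K


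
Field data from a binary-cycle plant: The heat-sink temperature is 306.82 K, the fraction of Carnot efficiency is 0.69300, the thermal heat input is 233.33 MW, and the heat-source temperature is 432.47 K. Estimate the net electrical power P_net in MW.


Step 1: eta = (1 - Tc/Th)*f = (1 - 306.82/432.47)*0.693 = 0.2013445
Step 2: P_net = eta * Q_in = 0.2013445 * 233.33 = 46.980 MW
P_net = 46.980 MW


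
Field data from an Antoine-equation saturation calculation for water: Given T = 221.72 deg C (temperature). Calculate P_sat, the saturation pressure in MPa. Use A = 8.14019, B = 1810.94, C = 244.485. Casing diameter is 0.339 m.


P_sat = 10^(A - B/(C + T)) / 760 * 0.101325
P_sat = 10^(8.14019 - 1810.94/(244.485 + 221.72)) / 760 * 0.101325
P_sat = 2.4025 MPa


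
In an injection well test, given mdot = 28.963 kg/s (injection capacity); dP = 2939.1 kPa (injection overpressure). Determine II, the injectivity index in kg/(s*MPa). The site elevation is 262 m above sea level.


II = mdot * 1000 / dP
II = 28.963 * 1000 / 2939.1
II = 9.8544 kg/(s*MPa)


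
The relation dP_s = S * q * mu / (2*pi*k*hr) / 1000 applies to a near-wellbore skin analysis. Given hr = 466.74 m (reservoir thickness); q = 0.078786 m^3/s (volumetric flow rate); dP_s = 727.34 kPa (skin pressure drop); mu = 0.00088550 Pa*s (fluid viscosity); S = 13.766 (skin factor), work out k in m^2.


k = S*q*mu / (2*pi*dP_s*1000*hr)
k = 13.766*0.078786*0.00088550 / (2*pi*727.34*1000*466.74)
k = 4.5025e-13 m^2


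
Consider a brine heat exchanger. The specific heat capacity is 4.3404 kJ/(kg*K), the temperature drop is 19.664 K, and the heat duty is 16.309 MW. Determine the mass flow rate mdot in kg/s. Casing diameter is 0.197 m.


mdot = Q * 1000 / (cp * dT)
mdot = 16.309 * 1000 / (4.3404 * 19.664)
mdot = 191.08 kg/s


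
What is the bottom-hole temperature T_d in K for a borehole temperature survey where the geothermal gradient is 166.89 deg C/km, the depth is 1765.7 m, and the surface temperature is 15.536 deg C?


T_d = T_surf + grad * d / 1000
T_d = 15.536 + 166.89 * 1765.7 / 1000
T_d = 310.2137 deg C
Convert to K: 310.2137 + 273.15 = 583.36 K
T_d = 583.36 K


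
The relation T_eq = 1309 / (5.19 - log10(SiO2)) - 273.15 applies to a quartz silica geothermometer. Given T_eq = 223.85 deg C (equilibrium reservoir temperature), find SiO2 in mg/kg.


SiO2 = 10^(5.19 - 1309/(T_eq + 273.15))
SiO2 = 10^(5.19 - 1309/(223.85 + 273.15))
SiO2 = 359.91 mg/kg


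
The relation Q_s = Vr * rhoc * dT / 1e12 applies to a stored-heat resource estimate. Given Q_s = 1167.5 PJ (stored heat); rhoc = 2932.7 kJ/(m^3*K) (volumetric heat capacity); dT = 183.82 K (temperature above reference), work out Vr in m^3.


Vr = Q_s * 1e12 / (rhoc * dT)
Vr = 1167.5 * 1e12 / (2932.7 * 183.82)
Vr = 2.1657e+09 m^3


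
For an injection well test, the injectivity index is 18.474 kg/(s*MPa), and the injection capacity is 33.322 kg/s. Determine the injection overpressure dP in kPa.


dP = mdot * 1000 / II
dP = 33.322 * 1000 / 18.474
dP = 1803.7 kPa


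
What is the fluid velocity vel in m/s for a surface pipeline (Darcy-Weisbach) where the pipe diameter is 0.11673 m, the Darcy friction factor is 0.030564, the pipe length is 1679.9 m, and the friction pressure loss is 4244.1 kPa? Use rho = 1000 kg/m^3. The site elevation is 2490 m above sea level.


vel = sqrt(dP*1000*2*D / (f*L*rho))
vel = sqrt(4244.1*1000*2*0.11673 / (0.030564*1679.9*1000))
vel = 4.3929 m/s


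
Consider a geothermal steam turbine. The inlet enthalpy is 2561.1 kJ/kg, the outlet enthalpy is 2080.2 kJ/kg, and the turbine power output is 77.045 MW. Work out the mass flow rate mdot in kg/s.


mdot = P * 1000 / (h_in - h_out)
mdot = 77.045 * 1000 / (2561.1 - 2080.2)
mdot = 160.21 kg/s


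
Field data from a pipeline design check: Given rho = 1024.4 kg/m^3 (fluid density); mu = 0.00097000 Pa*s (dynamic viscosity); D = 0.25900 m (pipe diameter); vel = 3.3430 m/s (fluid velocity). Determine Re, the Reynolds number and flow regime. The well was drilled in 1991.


Step 1: Re = rho*vel*D/mu = 1024.4*3.343*0.259/0.00097 = 9.1440e+05
Step 2: Re = 9.1440e+05 > 4000, so flow is turbulent.
Re = 9.1440e+05 (turbulent)


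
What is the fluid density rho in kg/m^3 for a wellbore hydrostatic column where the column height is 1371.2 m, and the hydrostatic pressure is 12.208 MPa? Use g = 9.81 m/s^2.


rho = P * 1e6 / (g * h)
rho = 12.208 * 1e6 / (9.81 * 1371.2)
rho = 907.56 kg/m^3


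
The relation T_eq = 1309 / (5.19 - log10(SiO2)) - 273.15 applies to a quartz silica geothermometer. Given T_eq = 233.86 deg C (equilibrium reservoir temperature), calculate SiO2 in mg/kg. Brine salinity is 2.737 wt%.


SiO2 = 10^(5.19 - 1309/(T_eq + 273.15))
SiO2 = 10^(5.19 - 1309/(233.86 + 273.15))
SiO2 = 405.69 mg/kg


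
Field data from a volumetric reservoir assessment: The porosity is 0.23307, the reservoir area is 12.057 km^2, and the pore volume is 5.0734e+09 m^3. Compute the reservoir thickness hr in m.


hr = Vp / (A * 1e6 * phi)
hr = 5.0734e+09 / (12.057 * 1e6 * 0.23307)
hr = 1805.4 m


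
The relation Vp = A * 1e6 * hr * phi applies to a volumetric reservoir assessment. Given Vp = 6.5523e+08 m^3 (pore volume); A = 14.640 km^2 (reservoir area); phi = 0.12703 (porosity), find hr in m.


hr = Vp / (A * 1e6 * phi)
hr = 6.5523e+08 / (14.640 * 1e6 * 0.12703)
hr = 352.33 m


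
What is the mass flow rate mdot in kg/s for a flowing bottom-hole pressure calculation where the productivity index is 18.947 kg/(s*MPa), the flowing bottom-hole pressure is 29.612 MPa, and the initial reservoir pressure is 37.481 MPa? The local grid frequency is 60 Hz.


mdot = (P_i - P_wf) * PI
mdot = (37.481 - 29.612) * 18.947
mdot = 149.09 kg/s


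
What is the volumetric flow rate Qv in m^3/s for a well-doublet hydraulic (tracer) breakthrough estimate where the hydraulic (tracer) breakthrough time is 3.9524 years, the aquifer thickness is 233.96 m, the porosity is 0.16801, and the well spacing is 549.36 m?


Qv = pi*hr*phi*L^2 / (3*t_bt*365.25*86400)
Qv = pi*233.96*0.16801*549.36^2 / (3*3.9524*365.25*86400)
Qv = 0.099599 m^3/s


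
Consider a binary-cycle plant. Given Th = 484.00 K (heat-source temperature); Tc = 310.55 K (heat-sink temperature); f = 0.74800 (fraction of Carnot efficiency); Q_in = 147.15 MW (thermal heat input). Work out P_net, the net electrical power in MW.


Step 1: eta = (1 - Tc/Th)*f = (1 - 310.55/484.0)*0.748 = 0.2680591
Step 2: P_net = eta * Q_in = 0.2680591 * 147.15 = 39.445 MW
P_net = 39.445 MW


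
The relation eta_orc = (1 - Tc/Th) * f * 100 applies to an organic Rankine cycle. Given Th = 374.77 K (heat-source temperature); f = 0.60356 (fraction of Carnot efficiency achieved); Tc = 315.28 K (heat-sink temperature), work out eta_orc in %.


eta_orc = (1 - Tc/Th) * f * 100
eta_orc = (1 - 315.28/374.77) * 0.60356 * 100
eta_orc = 9.5808 %


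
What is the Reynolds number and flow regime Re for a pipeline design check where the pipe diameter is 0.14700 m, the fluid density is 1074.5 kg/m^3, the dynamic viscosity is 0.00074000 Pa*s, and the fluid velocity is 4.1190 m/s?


Step 1: Re = rho*vel*D/mu = 1074.5*4.119*0.147/0.00074 = 8.7919e+05
Step 2: Re = 8.7919e+05 > 4000, so flow is turbulent.
Re = 8.7919e+05 (turbulent)


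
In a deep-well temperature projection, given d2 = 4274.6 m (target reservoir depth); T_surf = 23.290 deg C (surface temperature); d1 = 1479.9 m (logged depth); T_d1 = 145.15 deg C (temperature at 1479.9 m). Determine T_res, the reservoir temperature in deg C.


Step 1: grad = (T_d1 - T_surf)/d1 * 1000 = (145.15 - 23.29)/1479.9 * 1000 = 82.34340 deg C/km
Step 2: T_res = T_surf + grad*d2/1000 = 23.29 + 82.34340*4274.6/1000 = 375.28 deg C
T_res = 375.28 deg C


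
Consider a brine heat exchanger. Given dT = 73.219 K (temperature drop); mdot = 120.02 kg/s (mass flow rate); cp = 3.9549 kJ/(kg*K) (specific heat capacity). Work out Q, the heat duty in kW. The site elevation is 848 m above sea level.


Q = mdot * cp * dT / 1000
Q = 120.02 * 3.9549 * 73.219 / 1000
Q = 34.75465 MW
Convert: 34.75465 MW * 1000.0 = 34755 kW
Q = 34755 kW


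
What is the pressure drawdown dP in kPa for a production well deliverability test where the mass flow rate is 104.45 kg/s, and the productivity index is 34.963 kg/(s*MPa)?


dP = mdot * 1000 / PI
dP = 104.45 * 1000 / 34.963
dP = 2987.4 kPa


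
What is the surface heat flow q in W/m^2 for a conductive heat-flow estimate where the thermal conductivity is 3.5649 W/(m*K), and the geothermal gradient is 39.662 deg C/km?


q = k * grad / 1000
q = 3.5649 * 39.662 / 1000
q = 0.14139 W/m^2


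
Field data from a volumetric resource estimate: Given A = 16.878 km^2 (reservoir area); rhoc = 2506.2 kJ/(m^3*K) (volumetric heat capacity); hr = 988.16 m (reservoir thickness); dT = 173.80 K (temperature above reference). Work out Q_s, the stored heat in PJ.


Step 1: Vr = A*1e6*hr = 16.878*1e6*988.16 = 1.667816e+10 m^3
Step 2: Q_s = Vr*rhoc*dT/1e12 = 1.667816e+10*2506.2*173.8/1e12 = 7264.6 PJ
Q_s = 7264.6 PJ


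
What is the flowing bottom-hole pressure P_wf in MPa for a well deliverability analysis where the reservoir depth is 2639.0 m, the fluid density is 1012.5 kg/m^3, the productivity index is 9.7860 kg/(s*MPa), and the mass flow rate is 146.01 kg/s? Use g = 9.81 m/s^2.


Step 1: P_i = rho*g*h/1e6 = 1012.5*9.81*2639.0/1e6 = 26.21220 MPa
Step 2: P_wf = P_i - mdot/PI = 26.21220 - 146.01/9.786 = 11.292 MPa
P_wf = 11.292 MPa


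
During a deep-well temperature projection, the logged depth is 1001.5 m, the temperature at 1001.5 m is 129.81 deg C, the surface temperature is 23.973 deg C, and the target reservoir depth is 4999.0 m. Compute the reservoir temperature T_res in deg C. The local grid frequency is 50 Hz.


Step 1: grad = (T_d1 - T_surf)/d1 * 1000 = (129.81 - 23.973)/1001.5 * 1000 = 105.6785 deg C/km
Step 2: T_res = T_surf + grad*d2/1000 = 23.973 + 105.6785*4999.0/1000 = 552.26 deg C
T_res = 552.26 deg C


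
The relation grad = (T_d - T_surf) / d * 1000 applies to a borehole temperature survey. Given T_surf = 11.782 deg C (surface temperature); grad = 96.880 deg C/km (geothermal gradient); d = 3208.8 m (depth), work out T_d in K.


T_d = T_surf + grad * d / 1000
T_d = 11.782 + 96.880 * 3208.8 / 1000
T_d = 322.6505 deg C
Convert to K: 322.6505 + 273.15 = 595.80 K
T_d = 595.80 K


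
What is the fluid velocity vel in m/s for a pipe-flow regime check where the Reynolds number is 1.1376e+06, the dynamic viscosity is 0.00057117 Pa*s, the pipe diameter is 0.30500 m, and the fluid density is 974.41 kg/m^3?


vel = Re * mu / (rho * D)
vel = 1.1376e+06 * 0.00057117 / (974.41 * 0.30500)
vel = 2.1863 m/s


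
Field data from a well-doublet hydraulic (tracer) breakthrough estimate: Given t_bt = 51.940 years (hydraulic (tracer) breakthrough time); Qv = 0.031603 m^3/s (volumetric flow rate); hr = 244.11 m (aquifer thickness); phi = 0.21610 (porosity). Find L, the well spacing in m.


L = sqrt(t_bt*365.25*86400*3*Qv / (pi*hr*phi))
L = sqrt(51.940*365.25*86400*3*0.031603 / (pi*244.11*0.21610))
L = 968.35 m


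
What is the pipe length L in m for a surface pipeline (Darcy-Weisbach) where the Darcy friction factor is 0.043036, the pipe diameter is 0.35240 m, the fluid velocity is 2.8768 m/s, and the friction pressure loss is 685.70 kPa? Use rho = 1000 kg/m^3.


L = dP*1000*D / (f*rho*vel^2/2)
L = 685.70*1000*0.35240 / (0.043036*1000*2.8768^2/2)
L = 1356.9 m


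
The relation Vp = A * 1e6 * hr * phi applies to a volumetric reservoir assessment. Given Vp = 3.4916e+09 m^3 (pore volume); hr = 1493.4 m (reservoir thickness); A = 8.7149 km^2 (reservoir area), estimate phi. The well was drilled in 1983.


phi = Vp / (A * 1e6 * hr)
phi = 3.4916e+09 / (8.7149 * 1e6 * 1493.4)
phi = 0.26828


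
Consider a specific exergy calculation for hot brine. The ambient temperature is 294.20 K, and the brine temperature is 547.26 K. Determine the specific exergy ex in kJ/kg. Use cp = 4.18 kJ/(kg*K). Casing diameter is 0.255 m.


ex = cp * ((T_b - T_0) - T_0 * ln(T_b/T_0))
ex = 4.18 * ((547.26 - 294.20) - 294.20 * ln(547.26/294.20))
ex = 294.53 kJ/kg


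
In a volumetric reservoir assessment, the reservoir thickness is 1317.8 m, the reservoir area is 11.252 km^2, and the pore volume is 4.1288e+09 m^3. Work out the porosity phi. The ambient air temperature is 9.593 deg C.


phi = Vp / (A * 1e6 * hr)
phi = 4.1288e+09 / (11.252 * 1e6 * 1317.8)
phi = 0.27845


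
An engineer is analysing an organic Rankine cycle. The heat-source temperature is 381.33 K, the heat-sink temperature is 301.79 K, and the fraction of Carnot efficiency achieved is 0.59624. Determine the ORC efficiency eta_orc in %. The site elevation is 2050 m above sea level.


eta_orc = (1 - Tc/Th) * f * 100
eta_orc = (1 - 301.79/381.33) * 0.59624 * 100
eta_orc = 12.437 %


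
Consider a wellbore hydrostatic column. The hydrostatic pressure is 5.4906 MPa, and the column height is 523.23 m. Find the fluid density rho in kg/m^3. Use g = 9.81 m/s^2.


rho = P * 1e6 / (g * h)
rho = 5.4906 * 1e6 / (9.81 * 523.23)
rho = 1069.7 kg/m^3


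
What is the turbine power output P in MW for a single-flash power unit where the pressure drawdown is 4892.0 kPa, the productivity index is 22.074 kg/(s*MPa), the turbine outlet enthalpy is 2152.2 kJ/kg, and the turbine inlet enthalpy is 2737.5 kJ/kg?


Step 1: mdot = PI * dP / 1000 = 22.074 * 4892.0 / 1000 = 107.9860 kg/s
Step 2: P = mdot*(h_in - h_out)/1000 = 107.9860*(2737.5 - 2152.2)/1000 = 63.204 MW
P = 63.204 MW


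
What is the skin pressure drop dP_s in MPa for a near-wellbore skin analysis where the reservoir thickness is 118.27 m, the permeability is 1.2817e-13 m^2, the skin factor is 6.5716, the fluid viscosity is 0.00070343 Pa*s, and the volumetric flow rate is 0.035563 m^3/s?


dP_s = S * q * mu / (2*pi*k*hr) / 1000
dP_s = 6.5716 * 0.035563 * 0.00070343 / (2*pi*1.2817e-13*118.27) / 1000
dP_s = 1726.035 kPa
Convert: 1726.035 kPa * 0.001 = 1.7260 MPa
dP_s = 1.7260 MPa


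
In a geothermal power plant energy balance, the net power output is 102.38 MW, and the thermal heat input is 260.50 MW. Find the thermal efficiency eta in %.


eta = W_net / Q_in * 100
eta = 102.38 / 260.50 * 100
eta = 39.301 %


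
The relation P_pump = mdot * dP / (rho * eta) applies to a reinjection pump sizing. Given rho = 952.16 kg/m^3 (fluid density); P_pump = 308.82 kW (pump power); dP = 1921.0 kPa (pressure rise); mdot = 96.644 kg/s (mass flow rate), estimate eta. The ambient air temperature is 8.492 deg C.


eta = mdot * dP / (rho * P_pump)
eta = 96.644 * 1921.0 / (952.16 * 308.82)
eta = 0.63137


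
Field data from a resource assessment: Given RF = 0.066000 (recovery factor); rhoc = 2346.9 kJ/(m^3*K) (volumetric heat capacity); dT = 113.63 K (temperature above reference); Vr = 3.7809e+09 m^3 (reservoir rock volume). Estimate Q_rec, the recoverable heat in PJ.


Step 1: Q_s = Vr*rhoc*dT/1e12 = 3.7809e+09*2346.9*113.63/1e12 = 1008.284 PJ
Step 2: Q_rec = Q_s * RF = 1008.284 * 0.066 = 66.547 PJ
Q_rec = 66.547 PJ


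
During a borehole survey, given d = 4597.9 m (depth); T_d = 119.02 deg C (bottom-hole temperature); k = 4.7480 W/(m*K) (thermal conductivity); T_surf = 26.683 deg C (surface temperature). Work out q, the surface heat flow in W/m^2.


Step 1: grad = (T_d - T_surf)/d * 1000 = (119.02 - 26.683)/4597.9 * 1000 = 20.08243 deg C/km
Step 2: q = k * grad / 1000 = 4.748 * 20.08243 / 1000 = 0.095351 W/m^2
q = 0.095351 W/m^2


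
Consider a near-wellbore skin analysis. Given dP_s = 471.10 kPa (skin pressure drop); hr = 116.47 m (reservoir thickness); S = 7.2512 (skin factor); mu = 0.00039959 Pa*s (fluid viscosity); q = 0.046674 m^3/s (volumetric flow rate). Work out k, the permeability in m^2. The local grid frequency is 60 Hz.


k = S*q*mu / (2*pi*dP_s*1000*hr)
k = 7.2512*0.046674*0.00039959 / (2*pi*471.10*1000*116.47)
k = 3.9228e-13 m^2


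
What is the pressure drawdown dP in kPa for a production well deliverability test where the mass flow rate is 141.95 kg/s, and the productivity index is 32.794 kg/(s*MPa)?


dP = mdot * 1000 / PI
dP = 141.95 * 1000 / 32.794
dP = 4328.5 kPa


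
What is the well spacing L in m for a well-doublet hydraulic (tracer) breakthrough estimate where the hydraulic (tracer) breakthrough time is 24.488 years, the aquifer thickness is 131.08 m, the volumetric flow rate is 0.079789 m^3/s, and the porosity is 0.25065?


L = sqrt(t_bt*365.25*86400*3*Qv / (pi*hr*phi))
L = sqrt(24.488*365.25*86400*3*0.079789 / (pi*131.08*0.25065))
L = 1338.7 m


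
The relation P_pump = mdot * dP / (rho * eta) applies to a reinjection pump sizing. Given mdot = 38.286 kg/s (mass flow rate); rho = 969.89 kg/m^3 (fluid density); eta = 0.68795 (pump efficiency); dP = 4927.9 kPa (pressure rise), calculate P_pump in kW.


P_pump = mdot * dP / (rho * eta)
P_pump = 38.286 * 4927.9 / (969.89 * 0.68795)
P_pump = 282.76 kW


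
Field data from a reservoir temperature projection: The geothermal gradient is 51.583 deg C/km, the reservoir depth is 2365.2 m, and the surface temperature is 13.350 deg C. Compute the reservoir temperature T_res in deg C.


T_res = T_surf + grad * d / 1000
T_res = 13.350 + 51.583 * 2365.2 / 1000
T_res = 135.35 deg C


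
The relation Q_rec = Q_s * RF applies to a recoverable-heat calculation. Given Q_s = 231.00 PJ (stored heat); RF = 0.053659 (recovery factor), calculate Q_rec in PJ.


Q_rec = Q_s * RF
Q_rec = 231.00 * 0.053659
Q_rec = 12.395 PJ


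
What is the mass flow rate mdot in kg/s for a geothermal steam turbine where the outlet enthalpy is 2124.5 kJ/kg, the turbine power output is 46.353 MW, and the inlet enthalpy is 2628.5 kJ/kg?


mdot = P * 1000 / (h_in - h_out)
mdot = 46.353 * 1000 / (2628.5 - 2124.5)
mdot = 91.970 kg/s


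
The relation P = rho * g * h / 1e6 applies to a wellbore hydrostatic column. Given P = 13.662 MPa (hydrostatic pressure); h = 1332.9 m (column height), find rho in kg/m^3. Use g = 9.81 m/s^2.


rho = P * 1e6 / (g * h)
rho = 13.662 * 1e6 / (9.81 * 1332.9)
rho = 1044.8 kg/m^3


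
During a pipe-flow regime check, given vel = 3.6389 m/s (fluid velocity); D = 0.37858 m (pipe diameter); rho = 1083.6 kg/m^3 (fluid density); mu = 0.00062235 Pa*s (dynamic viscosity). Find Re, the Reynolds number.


Re = rho * vel * D / mu
Re = 1083.6 * 3.6389 * 0.37858 / 0.00062235
Re = 2.3986e+06


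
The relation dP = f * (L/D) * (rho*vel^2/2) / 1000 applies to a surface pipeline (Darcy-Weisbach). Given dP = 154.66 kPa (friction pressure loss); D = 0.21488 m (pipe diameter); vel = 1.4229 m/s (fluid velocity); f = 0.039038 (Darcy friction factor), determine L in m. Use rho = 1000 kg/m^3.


L = dP*1000*D / (f*rho*vel^2/2)
L = 154.66*1000*0.21488 / (0.039038*1000*1.4229^2/2)
L = 840.95 m


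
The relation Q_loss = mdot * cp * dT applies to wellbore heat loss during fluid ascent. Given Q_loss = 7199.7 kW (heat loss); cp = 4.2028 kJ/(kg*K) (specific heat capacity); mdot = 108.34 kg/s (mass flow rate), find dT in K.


dT = Q_loss / (mdot * cp)
dT = 7199.7 / (108.34 * 4.2028)
dT = 15.812 K


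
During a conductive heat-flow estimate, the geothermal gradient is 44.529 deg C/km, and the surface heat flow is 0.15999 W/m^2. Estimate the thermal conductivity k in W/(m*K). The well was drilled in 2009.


k = q * 1000 / grad
k = 0.15999 * 1000 / 44.529
k = 3.5929 W/(m*K)


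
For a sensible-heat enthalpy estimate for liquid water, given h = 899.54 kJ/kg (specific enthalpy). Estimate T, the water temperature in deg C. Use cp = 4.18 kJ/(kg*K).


T = h / cp
T = 899.54 / 4.18
T = 215.20 deg C


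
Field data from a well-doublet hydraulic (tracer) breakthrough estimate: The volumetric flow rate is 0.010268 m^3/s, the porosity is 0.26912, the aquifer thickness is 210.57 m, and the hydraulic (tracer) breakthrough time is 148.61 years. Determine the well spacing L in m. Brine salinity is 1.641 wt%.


L = sqrt(t_bt*365.25*86400*3*Qv / (pi*hr*phi))
L = sqrt(148.61*365.25*86400*3*0.010268 / (pi*210.57*0.26912))
L = 900.81 m


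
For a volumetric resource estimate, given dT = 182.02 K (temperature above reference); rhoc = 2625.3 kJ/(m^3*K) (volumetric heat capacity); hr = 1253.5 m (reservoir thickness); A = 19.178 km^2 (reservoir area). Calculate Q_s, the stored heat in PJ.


Step 1: Vr = A*1e6*hr = 19.178*1e6*1253.5 = 2.403962e+10 m^3
Step 2: Q_s = Vr*rhoc*dT/1e12 = 2.403962e+10*2625.3*182.02/1e12 = 11488 PJ
Q_s = 11488 PJ


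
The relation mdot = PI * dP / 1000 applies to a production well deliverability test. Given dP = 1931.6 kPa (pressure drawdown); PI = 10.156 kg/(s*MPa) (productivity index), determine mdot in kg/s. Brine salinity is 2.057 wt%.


mdot = PI * dP / 1000
mdot = 10.156 * 1931.6 / 1000
mdot = 19.617 kg/s


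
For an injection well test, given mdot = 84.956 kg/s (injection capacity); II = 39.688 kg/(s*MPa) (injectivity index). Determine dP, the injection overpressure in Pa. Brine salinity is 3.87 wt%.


dP = mdot * 1000 / II
dP = 84.956 * 1000 / 39.688
dP = 2140.597 kPa
Convert: 2140.597 kPa * 1000.0 = 2.1406e+06 Pa
dP = 2.1406e+06 Pa


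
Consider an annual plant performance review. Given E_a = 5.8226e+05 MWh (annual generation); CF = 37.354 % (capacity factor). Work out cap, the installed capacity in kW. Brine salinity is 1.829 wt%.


cap = E_a / (CF/100 * 8760)
cap = 5.8226e+05 / (37.354/100 * 8760)
cap = 177.9409 MW
Convert: 177.9409 MW * 1000.0 = 1.7794e+05 kW
cap = 1.7794e+05 kW


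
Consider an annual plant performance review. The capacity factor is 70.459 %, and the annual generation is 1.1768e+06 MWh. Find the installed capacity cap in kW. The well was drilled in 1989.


cap = E_a / (CF/100 * 8760)
cap = 1.1768e+06 / (70.459/100 * 8760)
cap = 190.6611 MW
Convert: 190.6611 MW * 1000.0 = 1.9066e+05 kW
cap = 1.9066e+05 kW


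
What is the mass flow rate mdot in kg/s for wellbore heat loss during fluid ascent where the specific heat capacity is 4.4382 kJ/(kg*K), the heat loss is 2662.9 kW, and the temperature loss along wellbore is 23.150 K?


mdot = Q_loss / (cp * dT)
mdot = 2662.9 / (4.4382 * 23.150)
mdot = 25.918 kg/s


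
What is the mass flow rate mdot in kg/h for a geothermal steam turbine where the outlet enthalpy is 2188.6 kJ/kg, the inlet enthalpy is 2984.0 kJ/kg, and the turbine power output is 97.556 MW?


mdot = P * 1000 / (h_in - h_out)
mdot = 97.556 * 1000 / (2984.0 - 2188.6)
mdot = 122.6502 kg/s
Convert: 122.6502 kg/s * 3600.0 = 4.4154e+05 kg/h
mdot = 4.4154e+05 kg/h


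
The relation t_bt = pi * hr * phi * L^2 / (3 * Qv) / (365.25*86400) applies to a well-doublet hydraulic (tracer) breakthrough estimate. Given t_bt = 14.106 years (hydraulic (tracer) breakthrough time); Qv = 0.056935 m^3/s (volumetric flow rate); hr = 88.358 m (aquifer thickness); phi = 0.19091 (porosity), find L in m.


L = sqrt(t_bt*365.25*86400*3*Qv / (pi*hr*phi))
L = sqrt(14.106*365.25*86400*3*0.056935 / (pi*88.358*0.19091))
L = 1197.8 m


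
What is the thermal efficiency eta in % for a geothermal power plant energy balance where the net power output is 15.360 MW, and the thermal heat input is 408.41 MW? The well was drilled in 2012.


eta = W_net / Q_in * 100
eta = 15.360 / 408.41 * 100
eta = 3.7609 %


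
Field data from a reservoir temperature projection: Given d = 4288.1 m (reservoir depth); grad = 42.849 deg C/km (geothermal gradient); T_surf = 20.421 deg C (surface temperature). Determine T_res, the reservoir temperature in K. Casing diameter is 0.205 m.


T_res = T_surf + grad * d / 1000
T_res = 20.421 + 42.849 * 4288.1 / 1000
T_res = 204.1618 deg C
Convert to K: 204.1618 + 273.15 = 477.31 K
T_res = 477.31 K


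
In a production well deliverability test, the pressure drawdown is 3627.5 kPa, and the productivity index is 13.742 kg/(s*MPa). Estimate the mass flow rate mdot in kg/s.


mdot = PI * dP / 1000
mdot = 13.742 * 3627.5 / 1000
mdot = 49.849 kg/s


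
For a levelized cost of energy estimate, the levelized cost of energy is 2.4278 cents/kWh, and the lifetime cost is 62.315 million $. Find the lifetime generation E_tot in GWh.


E_tot = C_tot / LCOE * 100
E_tot = 62.315 / 2.4278 * 100
E_tot = 2566.7 GWh


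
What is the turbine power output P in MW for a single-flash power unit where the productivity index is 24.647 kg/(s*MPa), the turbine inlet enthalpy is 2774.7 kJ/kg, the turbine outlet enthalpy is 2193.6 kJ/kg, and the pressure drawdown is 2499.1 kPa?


Step 1: mdot = PI * dP / 1000 = 24.647 * 2499.1 / 1000 = 61.59532 kg/s
Step 2: P = mdot*(h_in - h_out)/1000 = 61.59532*(2774.7 - 2193.6)/1000 = 35.793 MW
P = 35.793 MW


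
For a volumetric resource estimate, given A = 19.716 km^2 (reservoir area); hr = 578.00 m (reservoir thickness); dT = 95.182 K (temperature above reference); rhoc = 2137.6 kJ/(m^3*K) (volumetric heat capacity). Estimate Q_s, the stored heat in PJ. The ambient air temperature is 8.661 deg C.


Step 1: Vr = A*1e6*hr = 19.716*1e6*578.0 = 1.139585e+10 m^3
Step 2: Q_s = Vr*rhoc*dT/1e12 = 1.139585e+10*2137.6*95.182/1e12 = 2318.6 PJ
Q_s = 2318.6 PJ


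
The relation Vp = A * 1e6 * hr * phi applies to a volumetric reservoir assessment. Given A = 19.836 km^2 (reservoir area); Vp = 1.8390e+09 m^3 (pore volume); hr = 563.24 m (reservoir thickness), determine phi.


phi = Vp / (A * 1e6 * hr)
phi = 1.8390e+09 / (19.836 * 1e6 * 563.24)
phi = 0.16460


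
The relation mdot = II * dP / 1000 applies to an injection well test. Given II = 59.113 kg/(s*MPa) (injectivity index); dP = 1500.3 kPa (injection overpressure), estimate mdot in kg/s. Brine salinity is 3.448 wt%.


mdot = II * dP / 1000
mdot = 59.113 * 1500.3 / 1000
mdot = 88.687 kg/s


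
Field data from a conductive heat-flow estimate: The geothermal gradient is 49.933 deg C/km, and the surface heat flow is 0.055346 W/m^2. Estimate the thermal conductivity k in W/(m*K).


k = q * 1000 / grad
k = 0.055346 * 1000 / 49.933
k = 1.1084 W/(m*K)


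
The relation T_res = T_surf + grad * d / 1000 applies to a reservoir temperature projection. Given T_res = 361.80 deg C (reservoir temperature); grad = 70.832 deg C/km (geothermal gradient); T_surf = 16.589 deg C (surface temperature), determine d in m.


d = (T_res - T_surf) / grad * 1000
d = (361.80 - 16.589) / 70.832 * 1000
d = 4873.7 m


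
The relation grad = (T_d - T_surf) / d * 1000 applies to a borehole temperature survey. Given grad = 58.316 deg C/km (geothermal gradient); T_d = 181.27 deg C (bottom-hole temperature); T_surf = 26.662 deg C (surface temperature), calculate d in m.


d = (T_d - T_surf) / grad * 1000
d = (181.27 - 26.662) / 58.316 * 1000
d = 2651.2 m


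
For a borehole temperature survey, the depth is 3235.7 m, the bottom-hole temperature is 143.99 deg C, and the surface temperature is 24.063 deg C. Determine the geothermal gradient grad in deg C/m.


grad = (T_d - T_surf) / d * 1000
grad = (143.99 - 24.063) / 3235.7 * 1000
grad = 37.06370 deg C/km
Convert: 37.06370 deg C/km * 0.001 = 0.037064 deg C/m
grad = 0.037064 deg C/m


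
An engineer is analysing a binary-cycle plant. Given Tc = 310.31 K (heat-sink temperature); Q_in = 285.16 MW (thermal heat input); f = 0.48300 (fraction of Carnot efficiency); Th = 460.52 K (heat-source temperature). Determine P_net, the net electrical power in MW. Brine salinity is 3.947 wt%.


Step 1: eta = (1 - Tc/Th)*f = (1 - 310.31/460.52)*0.483 = 0.1575424
Step 2: P_net = eta * Q_in = 0.1575424 * 285.16 = 44.925 MW
P_net = 44.925 MW


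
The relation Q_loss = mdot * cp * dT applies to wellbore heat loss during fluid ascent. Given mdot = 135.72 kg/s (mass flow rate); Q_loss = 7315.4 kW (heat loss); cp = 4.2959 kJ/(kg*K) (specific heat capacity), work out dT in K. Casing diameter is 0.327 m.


dT = Q_loss / (mdot * cp)
dT = 7315.4 / (135.72 * 4.2959)
dT = 12.547 K


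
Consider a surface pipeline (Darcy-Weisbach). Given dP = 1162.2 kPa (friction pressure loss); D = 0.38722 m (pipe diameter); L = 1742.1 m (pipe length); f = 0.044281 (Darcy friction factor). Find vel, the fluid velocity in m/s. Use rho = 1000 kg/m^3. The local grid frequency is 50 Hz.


vel = sqrt(dP*1000*2*D / (f*L*rho))
vel = sqrt(1162.2*1000*2*0.38722 / (0.044281*1742.1*1000))
vel = 3.4158 m/s


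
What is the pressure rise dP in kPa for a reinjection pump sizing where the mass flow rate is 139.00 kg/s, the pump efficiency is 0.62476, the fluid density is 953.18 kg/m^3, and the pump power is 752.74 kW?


dP = P_pump * rho * eta / mdot
dP = 752.74 * 953.18 * 0.62476 / 139.00
dP = 3224.9 kPa


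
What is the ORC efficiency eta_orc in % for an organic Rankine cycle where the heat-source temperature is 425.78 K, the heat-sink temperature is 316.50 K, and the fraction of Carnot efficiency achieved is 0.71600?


eta_orc = (1 - Tc/Th) * f * 100
eta_orc = (1 - 316.50/425.78) * 0.71600 * 100
eta_orc = 18.377 %


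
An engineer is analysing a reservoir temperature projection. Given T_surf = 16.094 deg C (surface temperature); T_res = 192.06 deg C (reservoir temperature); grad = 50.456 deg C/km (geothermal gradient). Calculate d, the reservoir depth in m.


d = (T_res - T_surf) / grad * 1000
d = (192.06 - 16.094) / 50.456 * 1000
d = 3487.5 m


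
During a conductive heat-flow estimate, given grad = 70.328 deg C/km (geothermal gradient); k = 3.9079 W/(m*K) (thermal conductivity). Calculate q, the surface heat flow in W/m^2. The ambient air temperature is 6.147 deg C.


q = k * grad / 1000
q = 3.9079 * 70.328 / 1000
q = 0.27483 W/m^2


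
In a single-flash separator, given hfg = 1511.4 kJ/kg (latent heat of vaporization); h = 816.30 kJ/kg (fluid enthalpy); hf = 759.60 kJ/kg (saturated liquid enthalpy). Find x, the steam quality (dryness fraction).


x = (h - hf) / hfg
x = (816.30 - 759.60) / 1511.4
x = 0.037515


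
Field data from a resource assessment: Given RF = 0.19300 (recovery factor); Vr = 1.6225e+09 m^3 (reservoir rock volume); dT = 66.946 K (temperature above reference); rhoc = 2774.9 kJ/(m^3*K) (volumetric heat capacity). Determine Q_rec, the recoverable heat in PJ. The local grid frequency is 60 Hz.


Step 1: Q_s = Vr*rhoc*dT/1e12 = 1.6225e+09*2774.9*66.946/1e12 = 301.4093 PJ
Step 2: Q_rec = Q_s * RF = 301.4093 * 0.193 = 58.172 PJ
Q_rec = 58.172 PJ


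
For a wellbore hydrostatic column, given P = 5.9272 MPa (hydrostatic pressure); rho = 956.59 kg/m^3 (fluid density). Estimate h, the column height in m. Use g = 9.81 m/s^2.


h = P * 1e6 / (g * rho)
h = 5.9272 * 1e6 / (9.81 * 956.59)
h = 631.62 m


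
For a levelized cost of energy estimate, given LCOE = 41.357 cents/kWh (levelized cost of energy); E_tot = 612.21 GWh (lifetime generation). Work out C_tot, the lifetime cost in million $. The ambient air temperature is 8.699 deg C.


C_tot = LCOE / 100 * E_tot
C_tot = 41.357 / 100 * 612.21
C_tot = 253.19 million $


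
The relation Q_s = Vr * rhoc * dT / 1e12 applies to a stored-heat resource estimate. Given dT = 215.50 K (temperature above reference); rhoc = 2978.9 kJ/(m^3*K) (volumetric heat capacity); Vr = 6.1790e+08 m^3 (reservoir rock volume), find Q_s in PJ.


Q_s = Vr * rhoc * dT / 1e12
Q_s = 6.1790e+08 * 2978.9 * 215.50 / 1e12
Q_s = 396.66 PJ


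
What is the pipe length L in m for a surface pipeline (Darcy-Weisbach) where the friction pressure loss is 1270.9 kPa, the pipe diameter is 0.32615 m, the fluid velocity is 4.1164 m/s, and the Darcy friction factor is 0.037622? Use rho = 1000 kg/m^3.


L = dP*1000*D / (f*rho*vel^2/2)
L = 1270.9*1000*0.32615 / (0.037622*1000*4.1164^2/2)
L = 1300.4 m


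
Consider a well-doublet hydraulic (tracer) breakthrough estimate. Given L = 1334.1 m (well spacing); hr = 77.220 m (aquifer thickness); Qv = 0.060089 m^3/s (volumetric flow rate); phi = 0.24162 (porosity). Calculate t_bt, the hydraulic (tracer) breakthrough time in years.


t_bt = pi * hr * phi * L^2 / (3 * Qv) / (365.25*86400)
t_bt = pi * 77.220 * 0.24162 * 1334.1^2 / (3 * 0.060089) / (365.25*86400)
t_bt = 18.339 years


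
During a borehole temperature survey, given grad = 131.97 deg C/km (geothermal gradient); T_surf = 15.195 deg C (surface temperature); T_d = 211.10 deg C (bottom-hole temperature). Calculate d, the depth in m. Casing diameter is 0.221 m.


d = (T_d - T_surf) / grad * 1000
d = (211.10 - 15.195) / 131.97 * 1000
d = 1484.5 m


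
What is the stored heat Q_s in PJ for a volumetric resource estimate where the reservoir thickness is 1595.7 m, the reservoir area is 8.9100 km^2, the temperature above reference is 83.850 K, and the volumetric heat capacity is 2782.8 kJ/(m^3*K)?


Step 1: Vr = A*1e6*hr = 8.91*1e6*1595.7 = 1.421769e+10 m^3
Step 2: Q_s = Vr*rhoc*dT/1e12 = 1.421769e+10*2782.8*83.85/1e12 = 3317.5 PJ
Q_s = 3317.5 PJ


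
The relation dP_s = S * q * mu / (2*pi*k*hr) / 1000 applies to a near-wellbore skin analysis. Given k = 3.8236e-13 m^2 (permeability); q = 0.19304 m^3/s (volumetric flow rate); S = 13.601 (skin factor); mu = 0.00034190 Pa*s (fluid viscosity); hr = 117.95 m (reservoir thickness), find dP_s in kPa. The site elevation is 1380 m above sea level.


dP_s = S * q * mu / (2*pi*k*hr) / 1000
dP_s = 13.601 * 0.19304 * 0.00034190 / (2*pi*3.8236e-13*117.95) / 1000
dP_s = 3167.9 kPa


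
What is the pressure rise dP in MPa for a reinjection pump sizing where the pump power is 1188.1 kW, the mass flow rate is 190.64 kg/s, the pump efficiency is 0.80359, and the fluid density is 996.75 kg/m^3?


dP = P_pump * rho * eta / mdot
dP = 1188.1 * 996.75 * 0.80359 / 190.64
dP = 4991.829 kPa
Convert: 4991.829 kPa * 0.001 = 4.9918 MPa
dP = 4.9918 MPa


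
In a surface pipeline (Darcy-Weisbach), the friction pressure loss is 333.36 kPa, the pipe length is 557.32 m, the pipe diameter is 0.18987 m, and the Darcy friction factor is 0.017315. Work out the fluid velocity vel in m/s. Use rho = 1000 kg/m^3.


vel = sqrt(dP*1000*2*D / (f*L*rho))
vel = sqrt(333.36*1000*2*0.18987 / (0.017315*557.32*1000))
vel = 3.6219 m/s


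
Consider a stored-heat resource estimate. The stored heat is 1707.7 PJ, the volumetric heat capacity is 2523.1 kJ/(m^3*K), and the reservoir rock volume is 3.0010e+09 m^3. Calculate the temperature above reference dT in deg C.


dT = Q_s * 1e12 / (Vr * rhoc)
dT = 1707.7 * 1e12 / (3.0010e+09 * 2523.1)
dT = 225.5335 K
Convert (temperature difference, 1 K = 1 deg C): 225.5335 K = 225.5335 deg C
dT = 225.53 deg C


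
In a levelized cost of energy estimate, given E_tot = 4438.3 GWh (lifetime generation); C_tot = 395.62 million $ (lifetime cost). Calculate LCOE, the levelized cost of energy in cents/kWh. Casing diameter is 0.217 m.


LCOE = C_tot / E_tot * 100
LCOE = 395.62 / 4438.3 * 100
LCOE = 8.9138 cents/kWh


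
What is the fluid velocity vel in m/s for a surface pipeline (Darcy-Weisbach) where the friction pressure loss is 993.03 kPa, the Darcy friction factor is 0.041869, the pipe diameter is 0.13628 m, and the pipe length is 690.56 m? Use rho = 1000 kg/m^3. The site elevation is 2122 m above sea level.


vel = sqrt(dP*1000*2*D / (f*L*rho))
vel = sqrt(993.03*1000*2*0.13628 / (0.041869*690.56*1000))
vel = 3.0596 m/s


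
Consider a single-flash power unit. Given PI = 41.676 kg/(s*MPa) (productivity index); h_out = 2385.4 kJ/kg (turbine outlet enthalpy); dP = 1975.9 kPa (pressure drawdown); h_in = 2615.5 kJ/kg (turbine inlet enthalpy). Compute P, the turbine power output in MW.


Step 1: mdot = PI * dP / 1000 = 41.676 * 1975.9 / 1000 = 82.34761 kg/s
Step 2: P = mdot*(h_in - h_out)/1000 = 82.34761*(2615.5 - 2385.4)/1000 = 18.948 MW
P = 18.948 MW


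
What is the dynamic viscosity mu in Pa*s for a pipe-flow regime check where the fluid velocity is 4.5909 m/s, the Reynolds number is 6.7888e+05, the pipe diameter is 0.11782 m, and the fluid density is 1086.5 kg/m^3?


mu = rho * vel * D / Re
mu = 1086.5 * 4.5909 * 0.11782 / 6.7888e+05
mu = 0.00086567 Pa*s


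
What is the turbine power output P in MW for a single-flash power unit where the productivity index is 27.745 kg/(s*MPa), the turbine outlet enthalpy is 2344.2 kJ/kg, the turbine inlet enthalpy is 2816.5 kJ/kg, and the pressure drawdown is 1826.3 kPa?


Step 1: mdot = PI * dP / 1000 = 27.745 * 1826.3 / 1000 = 50.67069 kg/s
Step 2: P = mdot*(h_in - h_out)/1000 = 50.67069*(2816.5 - 2344.2)/1000 = 23.932 MW
P = 23.932 MW


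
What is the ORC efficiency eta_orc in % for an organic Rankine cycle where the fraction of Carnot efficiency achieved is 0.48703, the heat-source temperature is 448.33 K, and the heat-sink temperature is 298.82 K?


eta_orc = (1 - Tc/Th) * f * 100
eta_orc = (1 - 298.82/448.33) * 0.48703 * 100
eta_orc = 16.242 %


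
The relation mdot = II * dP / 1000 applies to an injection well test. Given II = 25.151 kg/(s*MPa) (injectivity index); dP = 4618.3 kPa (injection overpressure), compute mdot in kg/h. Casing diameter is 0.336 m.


mdot = II * dP / 1000
mdot = 25.151 * 4618.3 / 1000
mdot = 116.1549 kg/s
Convert: 116.1549 kg/s * 3600.0 = 4.1816e+05 kg/h
mdot = 4.1816e+05 kg/h


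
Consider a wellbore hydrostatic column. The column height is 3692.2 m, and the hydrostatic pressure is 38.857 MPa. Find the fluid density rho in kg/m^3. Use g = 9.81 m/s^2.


rho = P * 1e6 / (g * h)
rho = 38.857 * 1e6 / (9.81 * 3692.2)
rho = 1072.8 kg/m^3


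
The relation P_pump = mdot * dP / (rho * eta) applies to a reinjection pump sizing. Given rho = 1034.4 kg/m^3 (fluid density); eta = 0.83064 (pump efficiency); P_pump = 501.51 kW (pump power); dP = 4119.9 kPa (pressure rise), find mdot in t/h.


mdot = P_pump * rho * eta / dP
mdot = 501.51 * 1034.4 * 0.83064 / 4119.9
mdot = 104.5910 kg/s
Convert: 104.5910 kg/s * 3.6 = 376.53 t/h
mdot = 376.53 t/h


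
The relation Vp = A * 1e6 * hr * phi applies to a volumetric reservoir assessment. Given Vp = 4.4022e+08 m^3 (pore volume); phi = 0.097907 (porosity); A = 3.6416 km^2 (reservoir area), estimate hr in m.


hr = Vp / (A * 1e6 * phi)
hr = 4.4022e+08 / (3.6416 * 1e6 * 0.097907)
hr = 1234.7 m


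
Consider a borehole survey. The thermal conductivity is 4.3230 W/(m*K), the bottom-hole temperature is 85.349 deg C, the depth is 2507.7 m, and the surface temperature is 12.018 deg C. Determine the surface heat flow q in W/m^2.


Step 1: grad = (T_d - T_surf)/d * 1000 = (85.349 - 12.018)/2507.7 * 1000 = 29.24233 deg C/km
Step 2: q = k * grad / 1000 = 4.323 * 29.24233 / 1000 = 0.12641 W/m^2
q = 0.12641 W/m^2


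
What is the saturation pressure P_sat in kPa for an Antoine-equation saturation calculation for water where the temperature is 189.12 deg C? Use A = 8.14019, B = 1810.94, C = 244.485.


P_sat = 10^(A - B/(C + T)) / 760 * 0.101325
P_sat = 10^(8.14019 - 1810.94/(244.485 + 189.12)) / 760 * 0.101325
P_sat = 1.226363 MPa
Convert: 1.226363 MPa * 1000.0 = 1226.4 kPa
P_sat = 1226.4 kPa


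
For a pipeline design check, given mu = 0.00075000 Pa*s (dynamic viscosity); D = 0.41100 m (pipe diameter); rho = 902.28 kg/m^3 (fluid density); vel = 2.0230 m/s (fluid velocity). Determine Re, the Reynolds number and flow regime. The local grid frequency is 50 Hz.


Step 1: Re = rho*vel*D/mu = 902.28*2.023*0.411/0.00075 = 1.0003e+06
Step 2: Re = 1.0003e+06 > 4000, so flow is turbulent.
Re = 1.0003e+06 (turbulent)


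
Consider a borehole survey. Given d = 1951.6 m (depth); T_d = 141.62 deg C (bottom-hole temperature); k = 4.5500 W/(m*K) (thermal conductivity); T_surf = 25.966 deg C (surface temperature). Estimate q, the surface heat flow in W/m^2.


Step 1: grad = (T_d - T_surf)/d * 1000 = (141.62 - 25.966)/1951.6 * 1000 = 59.26112 deg C/km
Step 2: q = k * grad / 1000 = 4.55 * 59.26112 / 1000 = 0.26964 W/m^2
q = 0.26964 W/m^2
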